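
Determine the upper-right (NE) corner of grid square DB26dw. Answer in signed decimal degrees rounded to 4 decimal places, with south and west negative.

-73.0417, -115.6667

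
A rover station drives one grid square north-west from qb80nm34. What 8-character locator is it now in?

Longitude extended square 3; −1 → 2.
Latitude extended square 4; +1 → 5.

QB80nm25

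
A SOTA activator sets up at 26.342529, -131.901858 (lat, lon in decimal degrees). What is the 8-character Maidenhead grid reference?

CL46bi12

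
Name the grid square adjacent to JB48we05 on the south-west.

JB48ve94

Longitude extended square 0; −1 → -1, wraps to 9, carry into subsquare.
Longitude subsquare w = 22; −1 → 21 = v.
Latitude extended square 5; −1 → 4.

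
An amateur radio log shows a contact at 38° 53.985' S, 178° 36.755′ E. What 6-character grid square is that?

RF91hc

Offset from 180°W / 90°S: lon 358.6126°, lat 51.1003°.
Field (20°×10°, letters A–R): 358.6126/20 → 17 → R, 51.1003/10 → 5 → F; chars RF.
Square (2°×1°, digits 0–9): 18.6126/2 → 9, 1.1003/1 → 1; chars 91.
Subsquare (5′×2.5′, letters a–x): 0.6126/0.0833333 → 7 → h, 0.1003/0.0416667 → 2 → c; chars hc.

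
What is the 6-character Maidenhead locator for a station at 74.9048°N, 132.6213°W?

CQ34qv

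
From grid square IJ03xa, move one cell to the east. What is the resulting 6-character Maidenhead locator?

IJ13aa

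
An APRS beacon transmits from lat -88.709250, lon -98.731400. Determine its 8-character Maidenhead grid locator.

EA01pg29

Shift to the Maidenhead origin (180°W, 90°S): lon 81.26860, lat 1.29075.
Field (20°×10°, letters A–R): 81.26860/20 → 4 → E, 1.29075/10 → 0 → A; chars EA.
Square (2°×1°, digits 0–9): 1.26860/2 → 0, 1.29075/1 → 1; chars 01.
Subsquare (5′×2.5′, letters a–x): 1.26860/0.0833333 → 15 → p, 0.29075/0.0416667 → 6 → g; chars pg.
Extended square (30″×15″, digits 0–9): 0.01860/0.00833333 → 2, 0.04075/0.00416667 → 9; chars 29.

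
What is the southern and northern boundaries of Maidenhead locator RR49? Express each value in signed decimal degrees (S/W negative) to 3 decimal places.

Field R=17, R=17: +17·20° lon, +17·10° lat → SW at lon 160°, lat 80°.
Square 4, 9: +4·2° lon, +9·1° lat → SW at lon 168°, lat 89°.
Cell spans 2° lon × 1° lat.
south 89.000, north 90.000.

89.000, 90.000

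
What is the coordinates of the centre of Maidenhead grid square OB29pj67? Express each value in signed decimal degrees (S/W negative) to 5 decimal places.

-70.59375, 105.30417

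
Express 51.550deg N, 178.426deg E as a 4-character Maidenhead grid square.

RO91

Add 180° to longitude and 90° to latitude: 358.43, 141.55.
Field: lon ⌊358.43/20⌋ = 17 → R; lat ⌊141.55/10⌋ = 14 → O.
Square: lon ⌊18.43/2⌋ = 9; lat ⌊1.55/1⌋ = 1.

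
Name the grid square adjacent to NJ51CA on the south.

Latitude subsquare a = 0; −1 → -1, wraps to 23 = x, carry into square.
Latitude square 1; −1 → 0.
The longitude characters are unchanged.

NJ50cx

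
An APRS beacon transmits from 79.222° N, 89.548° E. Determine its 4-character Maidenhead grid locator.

Offset from 180°W / 90°S: lon 269.55°, lat 169.22°.
Field (20°×10°, letters A–R): 269.55/20 → 13 → N, 169.22/10 → 16 → Q; chars NQ.
Square (2°×1°, digits 0–9): 9.55/2 → 4, 9.22/1 → 9; chars 49.

NQ49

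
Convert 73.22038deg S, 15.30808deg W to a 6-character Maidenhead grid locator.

IB26is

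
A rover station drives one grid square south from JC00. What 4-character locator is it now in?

JB09

Latitude square 0; −1 → -1, wraps to 9, carry into field.
Latitude field C = 2; −1 → 1 = B.
The longitude characters are unchanged.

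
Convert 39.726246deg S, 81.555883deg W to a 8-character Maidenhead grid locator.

EF90fg35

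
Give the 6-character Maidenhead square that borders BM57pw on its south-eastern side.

Longitude subsquare p = 15; +1 → 16 = q.
Latitude subsquare w = 22; −1 → 21 = v.

BM57qv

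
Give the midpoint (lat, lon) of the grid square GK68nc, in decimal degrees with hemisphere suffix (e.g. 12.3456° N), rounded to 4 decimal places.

Field G=6, K=10: +6·20° lon, +10·10° lat → SW at lon -60°, lat 10°.
Square 6, 8: +6·2° lon, +8·1° lat → SW at lon -48°, lat 18°.
Subsquare n=13, c=2: +13·0.0833333° lon, +2·0.0416667° lat → SW at lon -46.9167°, lat 18.0833°.
Cell spans 0.0833333° lon × 0.0416667° lat. Centre is SW corner plus half of each.
latitude 18.1042° N, longitude 46.8750° W.

18.1042° N, 46.8750° W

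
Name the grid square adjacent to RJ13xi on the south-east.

Longitude subsquare x = 23; +1 → 24, wraps to 0 = a, carry into square.
Longitude square 1; +1 → 2.
Latitude subsquare i = 8; −1 → 7 = h.

RJ23ah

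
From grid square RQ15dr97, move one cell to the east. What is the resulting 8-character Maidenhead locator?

RQ15er07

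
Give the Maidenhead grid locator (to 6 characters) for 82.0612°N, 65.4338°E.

MR22rb

Add 180° to longitude and 90° to latitude: 245.4338, 172.0612.
Field: lon ⌊245.4338/20⌋ = 12 → M; lat ⌊172.0612/10⌋ = 17 → R.
Square: lon ⌊5.4338/2⌋ = 2; lat ⌊2.0612/1⌋ = 2.
Subsquare: lon ⌊1.4338/0.0833333⌋ = 17 → r; lat ⌊0.0612/0.0416667⌋ = 1 → b.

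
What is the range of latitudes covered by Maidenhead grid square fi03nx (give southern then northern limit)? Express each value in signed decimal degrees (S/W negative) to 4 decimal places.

Field F=5, I=8: +5·20° lon, +8·10° lat → SW at lon -80°, lat -10°.
Square 0, 3: +0·2° lon, +3·1° lat → SW at lon -80°, lat -7°.
Subsquare n=13, x=23: +13·0.0833333° lon, +23·0.0416667° lat → SW at lon -78.9167°, lat -6.04167°.
Cell spans 0.0833333° lon × 0.0416667° lat.
south -6.0417, north -6.0000.

-6.0417, -6.0000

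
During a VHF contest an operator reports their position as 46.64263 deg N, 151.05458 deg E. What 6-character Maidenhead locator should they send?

QN56mp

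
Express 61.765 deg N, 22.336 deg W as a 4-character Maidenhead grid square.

Add 180° to longitude and 90° to latitude: 157.66, 151.76.
Field (20°×10°, letters A–R): 157.66/20 → 7 → H, 151.76/10 → 15 → P; chars HP.
Square (2°×1°, digits 0–9): 17.66/2 → 8, 1.76/1 → 1; chars 81.

HP81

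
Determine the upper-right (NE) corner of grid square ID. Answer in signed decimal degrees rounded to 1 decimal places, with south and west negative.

Field I=8, D=3: +8·20° lon, +3·10° lat → SW at lon -20°, lat -60°.
Cell spans 20° lon × 10° lat. NE corner is SW corner plus one full cell.
latitude -50.0, longitude 0.0.

-50.0, 0.0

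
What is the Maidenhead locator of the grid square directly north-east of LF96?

MF07

Longitude square 9; +1 → 10, wraps to 0, carry into field.
Longitude field L = 11; +1 → 12 = M.
Latitude square 6; +1 → 7.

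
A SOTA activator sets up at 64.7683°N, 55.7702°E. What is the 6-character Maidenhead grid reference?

LP74vs

Offset from 180°W / 90°S: lon 235.7702°, lat 154.7683°.
Field: lon ⌊235.7702/20⌋ = 11 → L; lat ⌊154.7683/10⌋ = 15 → P.
Square: lon ⌊15.7702/2⌋ = 7; lat ⌊4.7683/1⌋ = 4.
Subsquare: lon ⌊1.7702/0.0833333⌋ = 21 → v; lat ⌊0.7683/0.0416667⌋ = 18 → s.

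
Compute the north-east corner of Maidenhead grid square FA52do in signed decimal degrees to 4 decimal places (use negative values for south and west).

Field F=5, A=0: +5·20° lon, +0·10° lat → SW at lon -80°, lat -90°.
Square 5, 2: +5·2° lon, +2·1° lat → SW at lon -70°, lat -88°.
Subsquare d=3, o=14: +3·0.0833333° lon, +14·0.0416667° lat → SW at lon -69.75°, lat -87.4167°.
Cell spans 0.0833333° lon × 0.0416667° lat. NE corner is SW corner plus one full cell.
latitude -87.3750, longitude -69.6667.

-87.3750, -69.6667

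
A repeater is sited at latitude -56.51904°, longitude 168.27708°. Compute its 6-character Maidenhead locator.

RD43dl

Add 180° to longitude and 90° to latitude: 348.2771, 33.4810.
Field: lon ⌊348.2771/20⌋ = 17 → R; lat ⌊33.4810/10⌋ = 3 → D.
Square: lon ⌊8.2771/2⌋ = 4; lat ⌊3.4810/1⌋ = 3.
Subsquare: lon ⌊0.2771/0.0833333⌋ = 3 → d; lat ⌊0.4810/0.0416667⌋ = 11 → l.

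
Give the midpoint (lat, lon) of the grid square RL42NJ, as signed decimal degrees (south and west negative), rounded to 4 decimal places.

Field R=17, L=11: +17·20° lon, +11·10° lat → SW at lon 160°, lat 20°.
Square 4, 2: +4·2° lon, +2·1° lat → SW at lon 168°, lat 22°.
Subsquare n=13, j=9: +13·0.0833333° lon, +9·0.0416667° lat → SW at lon 169.083°, lat 22.375°.
Cell spans 0.0833333° lon × 0.0416667° lat. Centre is SW corner plus half of each.
latitude 22.3958, longitude 169.1250.

22.3958, 169.1250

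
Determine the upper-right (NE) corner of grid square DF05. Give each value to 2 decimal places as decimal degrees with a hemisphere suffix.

Field D=3, F=5: +3·20° lon, +5·10° lat → SW at lon -120°, lat -40°.
Square 0, 5: +0·2° lon, +5·1° lat → SW at lon -120°, lat -35°.
Cell spans 2° lon × 1° lat. NE corner is SW corner plus one full cell.
latitude 34.00° S, longitude 118.00° W.

34.00° S, 118.00° W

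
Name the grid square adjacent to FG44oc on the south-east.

Longitude subsquare o = 14; +1 → 15 = p.
Latitude subsquare c = 2; −1 → 1 = b.

FG44pb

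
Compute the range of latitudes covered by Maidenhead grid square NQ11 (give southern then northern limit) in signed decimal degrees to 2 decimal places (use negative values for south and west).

71.00, 72.00

Field N=13, Q=16: +13·20° lon, +16·10° lat → SW at lon 80°, lat 70°.
Square 1, 1: +1·2° lon, +1·1° lat → SW at lon 82°, lat 71°.
Cell spans 2° lon × 1° lat.
south 71.00, north 72.00.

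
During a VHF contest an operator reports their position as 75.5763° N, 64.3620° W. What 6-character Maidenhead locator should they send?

FQ75tn

Shift to the Maidenhead origin (180°W, 90°S): lon 115.6380, lat 165.5763.
Field (20°×10°, letters A–R): lon ⌊115.6380/20⌋ = 5 → F; lat ⌊165.5763/10⌋ = 16 → Q.
Square (2°×1°, digits 0–9): lon ⌊15.6380/2⌋ = 7; lat ⌊5.5763/1⌋ = 5.
Subsquare (5′×2.5′, letters a–x): lon ⌊1.6380/0.0833333⌋ = 19 → t; lat ⌊0.5763/0.0416667⌋ = 13 → n.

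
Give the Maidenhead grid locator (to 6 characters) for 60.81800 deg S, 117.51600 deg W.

DC19fe

Offset from 180°W / 90°S: lon 62.4840°, lat 29.1820°.
Field: lon ⌊62.4840/20⌋ = 3 → D; lat ⌊29.1820/10⌋ = 2 → C.
Square: lon ⌊2.4840/2⌋ = 1; lat ⌊9.1820/1⌋ = 9.
Subsquare: lon ⌊0.4840/0.0833333⌋ = 5 → f; lat ⌊0.1820/0.0416667⌋ = 4 → e.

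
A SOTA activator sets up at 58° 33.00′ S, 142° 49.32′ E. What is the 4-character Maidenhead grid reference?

QD11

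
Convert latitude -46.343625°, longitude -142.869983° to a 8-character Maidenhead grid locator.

BE83np57

Add 180° to longitude and 90° to latitude: 37.13002, 43.65637.
Field: lon ⌊37.13002/20⌋ = 1 → B; lat ⌊43.65637/10⌋ = 4 → E.
Square: lon ⌊17.13002/2⌋ = 8; lat ⌊3.65637/1⌋ = 3.
Subsquare: lon ⌊1.13002/0.0833333⌋ = 13 → n; lat ⌊0.65637/0.0416667⌋ = 15 → p.
Extended square: lon ⌊0.04668/0.00833333⌋ = 5; lat ⌊0.03137/0.00416667⌋ = 7.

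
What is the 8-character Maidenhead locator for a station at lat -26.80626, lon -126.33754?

Shift to the Maidenhead origin (180°W, 90°S): lon 53.66246, lat 63.19374.
Field: 53.66246/20 → 2 → C, 63.19374/10 → 6 → G; chars CG.
Square: 13.66246/2 → 6, 3.19374/1 → 3; chars 63.
Subsquare: 1.66246/0.0833333 → 19 → t, 0.19374/0.0416667 → 4 → e; chars te.
Extended square: 0.07913/0.00833333 → 9, 0.02707/0.00416667 → 6; chars 96.

CG63te96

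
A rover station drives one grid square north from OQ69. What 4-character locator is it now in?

OR60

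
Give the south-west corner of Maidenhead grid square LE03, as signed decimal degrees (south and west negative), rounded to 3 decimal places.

Field L=11, E=4: +11·20° lon, +4·10° lat → SW at lon 40°, lat -50°.
Square 0, 3: +0·2° lon, +3·1° lat → SW at lon 40°, lat -47°.
latitude -47.000, longitude 40.000.

-47.000, 40.000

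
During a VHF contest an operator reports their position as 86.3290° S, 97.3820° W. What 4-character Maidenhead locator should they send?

EA13

Offset from 180°W / 90°S: lon 82.62°, lat 3.67°.
Field (20°×10°, letters A–R): 82.62/20 → 4 → E, 3.67/10 → 0 → A; chars EA.
Square (2°×1°, digits 0–9): 2.62/2 → 1, 3.67/1 → 3; chars 13.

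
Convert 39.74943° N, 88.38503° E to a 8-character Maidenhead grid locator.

NM49er69

Add 180° to longitude and 90° to latitude: 268.38503, 129.74943.
Field: lon ⌊268.38503/20⌋ = 13 → N; lat ⌊129.74943/10⌋ = 12 → M.
Square: lon ⌊8.38503/2⌋ = 4; lat ⌊9.74943/1⌋ = 9.
Subsquare: lon ⌊0.38503/0.0833333⌋ = 4 → e; lat ⌊0.74943/0.0416667⌋ = 17 → r.
Extended square: lon ⌊0.05170/0.00833333⌋ = 6; lat ⌊0.04110/0.00416667⌋ = 9.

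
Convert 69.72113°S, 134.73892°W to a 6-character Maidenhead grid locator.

CC20pg

Shift to the Maidenhead origin (180°W, 90°S): lon 45.2611, lat 20.2789.
Field: lon ⌊45.2611/20⌋ = 2 → C; lat ⌊20.2789/10⌋ = 2 → C.
Square: lon ⌊5.2611/2⌋ = 2; lat ⌊0.2789/1⌋ = 0.
Subsquare: lon ⌊1.2611/0.0833333⌋ = 15 → p; lat ⌊0.2789/0.0416667⌋ = 6 → g.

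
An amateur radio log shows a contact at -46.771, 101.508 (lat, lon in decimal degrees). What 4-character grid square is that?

Add 180° to longitude and 90° to latitude: 281.51, 43.23.
Field: 281.51/20 → 14 → O, 43.23/10 → 4 → E; chars OE.
Square: 1.51/2 → 0, 3.23/1 → 3; chars 03.

OE03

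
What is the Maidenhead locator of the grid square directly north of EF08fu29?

EF08fv20

Latitude extended square 9; +1 → 10, wraps to 0, carry into subsquare.
Latitude subsquare u = 20; +1 → 21 = v.
The longitude characters are unchanged.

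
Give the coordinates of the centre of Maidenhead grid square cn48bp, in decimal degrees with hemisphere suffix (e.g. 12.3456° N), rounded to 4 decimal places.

Field C=2, N=13: +2·20° lon, +13·10° lat → SW at lon -140°, lat 40°.
Square 4, 8: +4·2° lon, +8·1° lat → SW at lon -132°, lat 48°.
Subsquare b=1, p=15: +1·0.0833333° lon, +15·0.0416667° lat → SW at lon -131.917°, lat 48.625°.
Cell spans 0.0833333° lon × 0.0416667° lat. Centre is SW corner plus half of each.
latitude 48.6458° N, longitude 131.8750° W.

48.6458° N, 131.8750° W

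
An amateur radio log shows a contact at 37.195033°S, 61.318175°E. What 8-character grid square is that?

MF02pt83

Offset from 180°W / 90°S: lon 241.31817°, lat 52.80497°.
Field: lon ⌊241.31817/20⌋ = 12 → M; lat ⌊52.80497/10⌋ = 5 → F.
Square: lon ⌊1.31817/2⌋ = 0; lat ⌊2.80497/1⌋ = 2.
Subsquare: lon ⌊1.31817/0.0833333⌋ = 15 → p; lat ⌊0.80497/0.0416667⌋ = 19 → t.
Extended square: lon ⌊0.06817/0.00833333⌋ = 8; lat ⌊0.01330/0.00416667⌋ = 3.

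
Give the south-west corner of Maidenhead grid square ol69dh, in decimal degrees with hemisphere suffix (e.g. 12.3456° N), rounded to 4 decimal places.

29.2917° N, 112.2500° E

Field O=14, L=11: +14·20° lon, +11·10° lat → SW at lon 100°, lat 20°.
Square 6, 9: +6·2° lon, +9·1° lat → SW at lon 112°, lat 29°.
Subsquare d=3, h=7: +3·0.0833333° lon, +7·0.0416667° lat → SW at lon 112.25°, lat 29.2917°.
latitude 29.2917° N, longitude 112.2500° E.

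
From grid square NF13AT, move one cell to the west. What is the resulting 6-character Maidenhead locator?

NF03xt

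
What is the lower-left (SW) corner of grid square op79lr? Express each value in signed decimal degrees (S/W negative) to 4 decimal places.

Field O=14, P=15: +14·20° lon, +15·10° lat → SW at lon 100°, lat 60°.
Square 7, 9: +7·2° lon, +9·1° lat → SW at lon 114°, lat 69°.
Subsquare l=11, r=17: +11·0.0833333° lon, +17·0.0416667° lat → SW at lon 114.917°, lat 69.7083°.
latitude 69.7083, longitude 114.9167.

69.7083, 114.9167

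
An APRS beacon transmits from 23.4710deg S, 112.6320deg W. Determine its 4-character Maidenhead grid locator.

Shift to the Maidenhead origin (180°W, 90°S): lon 67.37, lat 66.53.
Field (20°×10°, letters A–R): lon ⌊67.37/20⌋ = 3 → D; lat ⌊66.53/10⌋ = 6 → G.
Square (2°×1°, digits 0–9): lon ⌊7.37/2⌋ = 3; lat ⌊6.53/1⌋ = 6.

DG36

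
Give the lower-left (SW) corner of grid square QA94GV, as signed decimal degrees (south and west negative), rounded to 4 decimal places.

-85.1250, 158.5000

Field Q=16, A=0: +16·20° lon, +0·10° lat → SW at lon 140°, lat -90°.
Square 9, 4: +9·2° lon, +4·1° lat → SW at lon 158°, lat -86°.
Subsquare g=6, v=21: +6·0.0833333° lon, +21·0.0416667° lat → SW at lon 158.5°, lat -85.125°.
latitude -85.1250, longitude 158.5000.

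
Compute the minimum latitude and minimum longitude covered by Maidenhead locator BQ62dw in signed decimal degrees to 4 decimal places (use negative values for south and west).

Field B=1, Q=16: +1·20° lon, +16·10° lat → SW at lon -160°, lat 70°.
Square 6, 2: +6·2° lon, +2·1° lat → SW at lon -148°, lat 72°.
Subsquare d=3, w=22: +3·0.0833333° lon, +22·0.0416667° lat → SW at lon -147.75°, lat 72.9167°.
latitude 72.9167, longitude -147.7500.

72.9167, -147.7500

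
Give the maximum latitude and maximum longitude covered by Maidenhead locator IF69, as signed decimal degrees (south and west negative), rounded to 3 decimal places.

Field I=8, F=5: +8·20° lon, +5·10° lat → SW at lon -20°, lat -40°.
Square 6, 9: +6·2° lon, +9·1° lat → SW at lon -8°, lat -31°.
Cell spans 2° lon × 1° lat. NE corner is SW corner plus one full cell.
latitude -30.000, longitude -6.000.

-30.000, -6.000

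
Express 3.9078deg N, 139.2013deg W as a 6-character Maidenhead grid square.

CJ03jv

Offset from 180°W / 90°S: lon 40.7987°, lat 93.9078°.
Field: lon ⌊40.7987/20⌋ = 2 → C; lat ⌊93.9078/10⌋ = 9 → J.
Square: lon ⌊0.7987/2⌋ = 0; lat ⌊3.9078/1⌋ = 3.
Subsquare: lon ⌊0.7987/0.0833333⌋ = 9 → j; lat ⌊0.9078/0.0416667⌋ = 21 → v.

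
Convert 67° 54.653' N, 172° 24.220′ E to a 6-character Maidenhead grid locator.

RP67ev

Offset from 180°W / 90°S: lon 352.4037°, lat 157.9109°.
Field (20°×10°, letters A–R): lon ⌊352.4037/20⌋ = 17 → R; lat ⌊157.9109/10⌋ = 15 → P.
Square (2°×1°, digits 0–9): lon ⌊12.4037/2⌋ = 6; lat ⌊7.9109/1⌋ = 7.
Subsquare (5′×2.5′, letters a–x): lon ⌊0.4037/0.0833333⌋ = 4 → e; lat ⌊0.9109/0.0416667⌋ = 21 → v.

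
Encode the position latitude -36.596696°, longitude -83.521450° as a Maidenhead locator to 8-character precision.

EF83fj76

Offset from 180°W / 90°S: lon 96.47855°, lat 53.40330°.
Field (20°×10°, letters A–R): 96.47855/20 → 4 → E, 53.40330/10 → 5 → F; chars EF.
Square (2°×1°, digits 0–9): 16.47855/2 → 8, 3.40330/1 → 3; chars 83.
Subsquare (5′×2.5′, letters a–x): 0.47855/0.0833333 → 5 → f, 0.40330/0.0416667 → 9 → j; chars fj.
Extended square (30″×15″, digits 0–9): 0.06188/0.00833333 → 7, 0.02830/0.00416667 → 6; chars 76.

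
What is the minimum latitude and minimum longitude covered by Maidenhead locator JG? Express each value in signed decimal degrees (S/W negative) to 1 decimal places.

-30.0, 0.0

Field J=9, G=6: +9·20° lon, +6·10° lat → SW at lon 0°, lat -30°.
latitude -30.0, longitude 0.0.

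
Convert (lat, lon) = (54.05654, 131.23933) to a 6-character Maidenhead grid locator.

Offset from 180°W / 90°S: lon 311.2393°, lat 144.0565°.
Field: 311.2393/20 → 15 → P, 144.0565/10 → 14 → O; chars PO.
Square: 11.2393/2 → 5, 4.0565/1 → 4; chars 54.
Subsquare: 1.2393/0.0833333 → 14 → o, 0.0565/0.0416667 → 1 → b; chars ob.

PO54ob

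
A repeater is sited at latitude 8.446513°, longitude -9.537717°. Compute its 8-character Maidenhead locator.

IJ58fk57

Shift to the Maidenhead origin (180°W, 90°S): lon 170.46228, lat 98.44651.
Field: 170.46228/20 → 8 → I, 98.44651/10 → 9 → J; chars IJ.
Square: 10.46228/2 → 5, 8.44651/1 → 8; chars 58.
Subsquare: 0.46228/0.0833333 → 5 → f, 0.44651/0.0416667 → 10 → k; chars fk.
Extended square: 0.04562/0.00833333 → 5, 0.02985/0.00416667 → 7; chars 57.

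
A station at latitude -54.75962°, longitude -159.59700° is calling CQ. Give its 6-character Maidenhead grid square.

BD05ef

Offset from 180°W / 90°S: lon 20.4030°, lat 35.2404°.
Field: lon ⌊20.4030/20⌋ = 1 → B; lat ⌊35.2404/10⌋ = 3 → D.
Square: lon ⌊0.4030/2⌋ = 0; lat ⌊5.2404/1⌋ = 5.
Subsquare: lon ⌊0.4030/0.0833333⌋ = 4 → e; lat ⌊0.2404/0.0416667⌋ = 5 → f.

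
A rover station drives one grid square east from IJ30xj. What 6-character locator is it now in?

IJ40aj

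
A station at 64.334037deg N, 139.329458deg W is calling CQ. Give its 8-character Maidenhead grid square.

Add 180° to longitude and 90° to latitude: 40.67054, 154.33404.
Field: 40.67054/20 → 2 → C, 154.33404/10 → 15 → P; chars CP.
Square: 0.67054/2 → 0, 4.33404/1 → 4; chars 04.
Subsquare: 0.67054/0.0833333 → 8 → i, 0.33404/0.0416667 → 8 → i; chars ii.
Extended square: 0.00388/0.00833333 → 0, 0.00070/0.00416667 → 0; chars 00.

CP04ii00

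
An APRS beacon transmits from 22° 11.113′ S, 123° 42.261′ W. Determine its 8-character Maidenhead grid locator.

CG87dt55

Offset from 180°W / 90°S: lon 56.29565°, lat 67.81478°.
Field: lon ⌊56.29565/20⌋ = 2 → C; lat ⌊67.81478/10⌋ = 6 → G.
Square: lon ⌊16.29565/2⌋ = 8; lat ⌊7.81478/1⌋ = 7.
Subsquare: lon ⌊0.29565/0.0833333⌋ = 3 → d; lat ⌊0.81478/0.0416667⌋ = 19 → t.
Extended square: lon ⌊0.04565/0.00833333⌋ = 5; lat ⌊0.02312/0.00416667⌋ = 5.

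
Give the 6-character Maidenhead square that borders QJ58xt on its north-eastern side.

Longitude subsquare x = 23; +1 → 24, wraps to 0 = a, carry into square.
Longitude square 5; +1 → 6.
Latitude subsquare t = 19; +1 → 20 = u.

QJ68au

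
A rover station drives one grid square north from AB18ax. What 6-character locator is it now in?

AB19aa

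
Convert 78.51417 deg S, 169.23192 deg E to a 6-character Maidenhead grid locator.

Add 180° to longitude and 90° to latitude: 349.2319, 11.4858.
Field: lon ⌊349.2319/20⌋ = 17 → R; lat ⌊11.4858/10⌋ = 1 → B.
Square: lon ⌊9.2319/2⌋ = 4; lat ⌊1.4858/1⌋ = 1.
Subsquare: lon ⌊1.2319/0.0833333⌋ = 14 → o; lat ⌊0.4858/0.0416667⌋ = 11 → l.

RB41ol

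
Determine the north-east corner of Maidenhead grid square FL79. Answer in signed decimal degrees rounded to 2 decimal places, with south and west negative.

30.00, -64.00

Field F=5, L=11: +5·20° lon, +11·10° lat → SW at lon -80°, lat 20°.
Square 7, 9: +7·2° lon, +9·1° lat → SW at lon -66°, lat 29°.
Cell spans 2° lon × 1° lat. NE corner is SW corner plus one full cell.
latitude 30.00, longitude -64.00.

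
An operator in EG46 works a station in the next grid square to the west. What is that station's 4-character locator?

EG36

Longitude square 4; −1 → 3.
The latitude characters are unchanged.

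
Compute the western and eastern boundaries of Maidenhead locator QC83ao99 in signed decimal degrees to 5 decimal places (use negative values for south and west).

156.07500, 156.08333

Field Q=16, C=2: +16·20° lon, +2·10° lat → SW at lon 140°, lat -70°.
Square 8, 3: +8·2° lon, +3·1° lat → SW at lon 156°, lat -67°.
Subsquare a=0, o=14: +0·0.0833333° lon, +14·0.0416667° lat → SW at lon 156°, lat -66.4167°.
Extended square 9, 9: +9·0.00833333° lon, +9·0.00416667° lat → SW at lon 156.075°, lat -66.3792°.
Cell spans 0.00833333° lon × 0.00416667° lat.
west 156.07500, east 156.08333.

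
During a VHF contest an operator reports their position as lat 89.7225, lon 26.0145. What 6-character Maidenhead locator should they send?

KR39ar

Add 180° to longitude and 90° to latitude: 206.0145, 179.7225.
Field: lon ⌊206.0145/20⌋ = 10 → K; lat ⌊179.7225/10⌋ = 17 → R.
Square: lon ⌊6.0145/2⌋ = 3; lat ⌊9.7225/1⌋ = 9.
Subsquare: lon ⌊0.0145/0.0833333⌋ = 0 → a; lat ⌊0.7225/0.0416667⌋ = 17 → r.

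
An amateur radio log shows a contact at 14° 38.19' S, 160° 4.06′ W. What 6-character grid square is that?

AH95xi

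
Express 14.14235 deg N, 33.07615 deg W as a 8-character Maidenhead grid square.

Add 180° to longitude and 90° to latitude: 146.92385, 104.14235.
Field: 146.92385/20 → 7 → H, 104.14235/10 → 10 → K; chars HK.
Square: 6.92385/2 → 3, 4.14235/1 → 4; chars 34.
Subsquare: 0.92385/0.0833333 → 11 → l, 0.14235/0.0416667 → 3 → d; chars ld.
Extended square: 0.00718/0.00833333 → 0, 0.01735/0.00416667 → 4; chars 04.

HK34ld04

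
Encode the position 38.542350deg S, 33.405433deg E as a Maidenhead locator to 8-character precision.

KF61qk89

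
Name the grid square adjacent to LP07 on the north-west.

KP98

Longitude square 0; −1 → -1, wraps to 9, carry into field.
Longitude field L = 11; −1 → 10 = K.
Latitude square 7; +1 → 8.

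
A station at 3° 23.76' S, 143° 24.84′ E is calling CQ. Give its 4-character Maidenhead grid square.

QI16

Add 180° to longitude and 90° to latitude: 323.41, 86.60.
Field (20°×10°, letters A–R): 323.41/20 → 16 → Q, 86.60/10 → 8 → I; chars QI.
Square (2°×1°, digits 0–9): 3.41/2 → 1, 6.60/1 → 6; chars 16.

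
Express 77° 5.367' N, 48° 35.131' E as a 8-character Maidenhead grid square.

LQ47hc01

Shift to the Maidenhead origin (180°W, 90°S): lon 228.58552, lat 167.08945.
Field: 228.58552/20 → 11 → L, 167.08945/10 → 16 → Q; chars LQ.
Square: 8.58552/2 → 4, 7.08945/1 → 7; chars 47.
Subsquare: 0.58552/0.0833333 → 7 → h, 0.08945/0.0416667 → 2 → c; chars hc.
Extended square: 0.00218/0.00833333 → 0, 0.00612/0.00416667 → 1; chars 01.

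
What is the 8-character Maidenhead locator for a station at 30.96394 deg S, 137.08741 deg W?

Shift to the Maidenhead origin (180°W, 90°S): lon 42.91259, lat 59.03606.
Field: 42.91259/20 → 2 → C, 59.03606/10 → 5 → F; chars CF.
Square: 2.91259/2 → 1, 9.03606/1 → 9; chars 19.
Subsquare: 0.91259/0.0833333 → 10 → k, 0.03606/0.0416667 → 0 → a; chars ka.
Extended square: 0.07926/0.00833333 → 9, 0.03606/0.00416667 → 8; chars 98.

CF19ka98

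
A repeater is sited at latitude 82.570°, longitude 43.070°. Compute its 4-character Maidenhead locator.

LR12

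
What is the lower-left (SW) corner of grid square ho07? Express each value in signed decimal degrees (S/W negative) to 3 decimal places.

Field H=7, O=14: +7·20° lon, +14·10° lat → SW at lon -40°, lat 50°.
Square 0, 7: +0·2° lon, +7·1° lat → SW at lon -40°, lat 57°.
latitude 57.000, longitude -40.000.

57.000, -40.000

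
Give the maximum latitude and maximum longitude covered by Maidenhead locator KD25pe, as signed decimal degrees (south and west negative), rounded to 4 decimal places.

-54.7917, 25.3333

Field K=10, D=3: +10·20° lon, +3·10° lat → SW at lon 20°, lat -60°.
Square 2, 5: +2·2° lon, +5·1° lat → SW at lon 24°, lat -55°.
Subsquare p=15, e=4: +15·0.0833333° lon, +4·0.0416667° lat → SW at lon 25.25°, lat -54.8333°.
Cell spans 0.0833333° lon × 0.0416667° lat. NE corner is SW corner plus one full cell.
latitude -54.7917, longitude 25.3333.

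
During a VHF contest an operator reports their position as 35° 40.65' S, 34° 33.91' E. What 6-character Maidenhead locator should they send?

KF74gh

Offset from 180°W / 90°S: lon 214.5652°, lat 54.3225°.
Field (20°×10°, letters A–R): 214.5652/20 → 10 → K, 54.3225/10 → 5 → F; chars KF.
Square (2°×1°, digits 0–9): 14.5652/2 → 7, 4.3225/1 → 4; chars 74.
Subsquare (5′×2.5′, letters a–x): 0.5652/0.0833333 → 6 → g, 0.3225/0.0416667 → 7 → h; chars gh.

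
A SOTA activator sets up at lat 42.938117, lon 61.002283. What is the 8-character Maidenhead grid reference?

MN02mw05

Add 180° to longitude and 90° to latitude: 241.00228, 132.93812.
Field: 241.00228/20 → 12 → M, 132.93812/10 → 13 → N; chars MN.
Square: 1.00228/2 → 0, 2.93812/1 → 2; chars 02.
Subsquare: 1.00228/0.0833333 → 12 → m, 0.93812/0.0416667 → 22 → w; chars mw.
Extended square: 0.00228/0.00833333 → 0, 0.02145/0.00416667 → 5; chars 05.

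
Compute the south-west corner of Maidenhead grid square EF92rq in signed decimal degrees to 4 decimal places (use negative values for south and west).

Field E=4, F=5: +4·20° lon, +5·10° lat → SW at lon -100°, lat -40°.
Square 9, 2: +9·2° lon, +2·1° lat → SW at lon -82°, lat -38°.
Subsquare r=17, q=16: +17·0.0833333° lon, +16·0.0416667° lat → SW at lon -80.5833°, lat -37.3333°.
latitude -37.3333, longitude -80.5833.

-37.3333, -80.5833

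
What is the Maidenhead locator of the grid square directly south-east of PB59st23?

Longitude extended square 2; +1 → 3.
Latitude extended square 3; −1 → 2.

PB59st32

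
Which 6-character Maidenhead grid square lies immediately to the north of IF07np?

IF07nq

Latitude subsquare p = 15; +1 → 16 = q.
The longitude characters are unchanged.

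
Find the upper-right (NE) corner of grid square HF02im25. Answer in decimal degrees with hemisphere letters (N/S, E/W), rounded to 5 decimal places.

Field H=7, F=5: +7·20° lon, +5·10° lat → SW at lon -40°, lat -40°.
Square 0, 2: +0·2° lon, +2·1° lat → SW at lon -40°, lat -38°.
Subsquare i=8, m=12: +8·0.0833333° lon, +12·0.0416667° lat → SW at lon -39.3333°, lat -37.5°.
Extended square 2, 5: +2·0.00833333° lon, +5·0.00416667° lat → SW at lon -39.3167°, lat -37.4792°.
Cell spans 0.00833333° lon × 0.00416667° lat. NE corner is SW corner plus one full cell.
latitude 37.47500° S, longitude 39.30833° W.

37.47500° S, 39.30833° W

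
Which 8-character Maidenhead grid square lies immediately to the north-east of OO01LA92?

OO01ma03

Longitude extended square 9; +1 → 10, wraps to 0, carry into subsquare.
Longitude subsquare l = 11; +1 → 12 = m.
Latitude extended square 2; +1 → 3.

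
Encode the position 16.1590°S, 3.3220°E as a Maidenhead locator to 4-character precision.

JH13

Shift to the Maidenhead origin (180°W, 90°S): lon 183.32, lat 73.84.
Field: 183.32/20 → 9 → J, 73.84/10 → 7 → H; chars JH.
Square: 3.32/2 → 1, 3.84/1 → 3; chars 13.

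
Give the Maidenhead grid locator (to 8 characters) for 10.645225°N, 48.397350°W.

GK50tp24

Add 180° to longitude and 90° to latitude: 131.60265, 100.64522.
Field (20°×10°, letters A–R): lon ⌊131.60265/20⌋ = 6 → G; lat ⌊100.64522/10⌋ = 10 → K.
Square (2°×1°, digits 0–9): lon ⌊11.60265/2⌋ = 5; lat ⌊0.64522/1⌋ = 0.
Subsquare (5′×2.5′, letters a–x): lon ⌊1.60265/0.0833333⌋ = 19 → t; lat ⌊0.64522/0.0416667⌋ = 15 → p.
Extended square (30″×15″, digits 0–9): lon ⌊0.01932/0.00833333⌋ = 2; lat ⌊0.02022/0.00416667⌋ = 4.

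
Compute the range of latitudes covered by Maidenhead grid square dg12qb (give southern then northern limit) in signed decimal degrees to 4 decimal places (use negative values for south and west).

Field D=3, G=6: +3·20° lon, +6·10° lat → SW at lon -120°, lat -30°.
Square 1, 2: +1·2° lon, +2·1° lat → SW at lon -118°, lat -28°.
Subsquare q=16, b=1: +16·0.0833333° lon, +1·0.0416667° lat → SW at lon -116.667°, lat -27.9583°.
Cell spans 0.0833333° lon × 0.0416667° lat.
south -27.9583, north -27.9167.

-27.9583, -27.9167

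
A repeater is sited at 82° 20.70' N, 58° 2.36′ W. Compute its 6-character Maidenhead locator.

GR02xi

Shift to the Maidenhead origin (180°W, 90°S): lon 121.9607, lat 172.3450.
Field (20°×10°, letters A–R): lon ⌊121.9607/20⌋ = 6 → G; lat ⌊172.3450/10⌋ = 17 → R.
Square (2°×1°, digits 0–9): lon ⌊1.9607/2⌋ = 0; lat ⌊2.3450/1⌋ = 2.
Subsquare (5′×2.5′, letters a–x): lon ⌊1.9607/0.0833333⌋ = 23 → x; lat ⌊0.3450/0.0416667⌋ = 8 → i.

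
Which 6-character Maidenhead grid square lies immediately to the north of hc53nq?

HC53nr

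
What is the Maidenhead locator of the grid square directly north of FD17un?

FD17uo

Latitude subsquare n = 13; +1 → 14 = o.
The longitude characters are unchanged.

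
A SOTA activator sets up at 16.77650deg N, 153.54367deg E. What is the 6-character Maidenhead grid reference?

QK66ss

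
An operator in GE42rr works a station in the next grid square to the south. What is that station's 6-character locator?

GE42rq

Latitude subsquare r = 17; −1 → 16 = q.
The longitude characters are unchanged.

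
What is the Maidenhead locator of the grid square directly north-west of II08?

HI99

Longitude square 0; −1 → -1, wraps to 9, carry into field.
Longitude field I = 8; −1 → 7 = H.
Latitude square 8; +1 → 9.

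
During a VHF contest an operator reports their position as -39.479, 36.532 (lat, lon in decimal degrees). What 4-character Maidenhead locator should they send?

KF80

Offset from 180°W / 90°S: lon 216.53°, lat 50.52°.
Field: lon ⌊216.53/20⌋ = 10 → K; lat ⌊50.52/10⌋ = 5 → F.
Square: lon ⌊16.53/2⌋ = 8; lat ⌊0.52/1⌋ = 0.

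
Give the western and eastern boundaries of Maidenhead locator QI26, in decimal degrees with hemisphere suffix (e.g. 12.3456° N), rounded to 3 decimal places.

144.000° E, 146.000° E

Field Q=16, I=8: +16·20° lon, +8·10° lat → SW at lon 140°, lat -10°.
Square 2, 6: +2·2° lon, +6·1° lat → SW at lon 144°, lat -4°.
Cell spans 2° lon × 1° lat.
west 144.000° E, east 146.000° E.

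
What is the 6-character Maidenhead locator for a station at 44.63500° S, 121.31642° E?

PE05pi

Offset from 180°W / 90°S: lon 301.3164°, lat 45.3650°.
Field (20°×10°, letters A–R): 301.3164/20 → 15 → P, 45.3650/10 → 4 → E; chars PE.
Square (2°×1°, digits 0–9): 1.3164/2 → 0, 5.3650/1 → 5; chars 05.
Subsquare (5′×2.5′, letters a–x): 1.3164/0.0833333 → 15 → p, 0.3650/0.0416667 → 8 → i; chars pi.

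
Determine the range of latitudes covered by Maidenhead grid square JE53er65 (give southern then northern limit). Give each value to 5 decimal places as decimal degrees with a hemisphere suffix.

46.27083° S, 46.26667° S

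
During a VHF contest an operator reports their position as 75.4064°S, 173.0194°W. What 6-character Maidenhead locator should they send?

Add 180° to longitude and 90° to latitude: 6.9806, 14.5936.
Field: lon ⌊6.9806/20⌋ = 0 → A; lat ⌊14.5936/10⌋ = 1 → B.
Square: lon ⌊6.9806/2⌋ = 3; lat ⌊4.5936/1⌋ = 4.
Subsquare: lon ⌊0.9806/0.0833333⌋ = 11 → l; lat ⌊0.5936/0.0416667⌋ = 14 → o.

AB34lo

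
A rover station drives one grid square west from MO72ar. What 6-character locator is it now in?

MO62xr

Longitude subsquare a = 0; −1 → -1, wraps to 23 = x, carry into square.
Longitude square 7; −1 → 6.
The latitude characters are unchanged.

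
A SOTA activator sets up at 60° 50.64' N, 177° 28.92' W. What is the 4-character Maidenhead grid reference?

Shift to the Maidenhead origin (180°W, 90°S): lon 2.52, lat 150.84.
Field (20°×10°, letters A–R): 2.52/20 → 0 → A, 150.84/10 → 15 → P; chars AP.
Square (2°×1°, digits 0–9): 2.52/2 → 1, 0.84/1 → 0; chars 10.

AP10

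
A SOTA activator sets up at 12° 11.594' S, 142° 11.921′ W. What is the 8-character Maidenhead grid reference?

BH87vt63

Offset from 180°W / 90°S: lon 37.80132°, lat 77.80677°.
Field (20°×10°, letters A–R): lon ⌊37.80132/20⌋ = 1 → B; lat ⌊77.80677/10⌋ = 7 → H.
Square (2°×1°, digits 0–9): lon ⌊17.80132/2⌋ = 8; lat ⌊7.80677/1⌋ = 7.
Subsquare (5′×2.5′, letters a–x): lon ⌊1.80132/0.0833333⌋ = 21 → v; lat ⌊0.80677/0.0416667⌋ = 19 → t.
Extended square (30″×15″, digits 0–9): lon ⌊0.05132/0.00833333⌋ = 6; lat ⌊0.01510/0.00416667⌋ = 3.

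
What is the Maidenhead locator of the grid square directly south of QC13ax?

QC13aw

Latitude subsquare x = 23; −1 → 22 = w.
The longitude characters are unchanged.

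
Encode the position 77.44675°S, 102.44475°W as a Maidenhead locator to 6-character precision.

DB82sn

Shift to the Maidenhead origin (180°W, 90°S): lon 77.5553, lat 12.5533.
Field: 77.5553/20 → 3 → D, 12.5533/10 → 1 → B; chars DB.
Square: 17.5553/2 → 8, 2.5533/1 → 2; chars 82.
Subsquare: 1.5553/0.0833333 → 18 → s, 0.5533/0.0416667 → 13 → n; chars sn.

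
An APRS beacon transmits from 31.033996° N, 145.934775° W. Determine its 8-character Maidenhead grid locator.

BM71aa78

Add 180° to longitude and 90° to latitude: 34.06522, 121.03400.
Field: 34.06522/20 → 1 → B, 121.03400/10 → 12 → M; chars BM.
Square: 14.06522/2 → 7, 1.03400/1 → 1; chars 71.
Subsquare: 0.06522/0.0833333 → 0 → a, 0.03400/0.0416667 → 0 → a; chars aa.
Extended square: 0.06522/0.00833333 → 7, 0.03400/0.00416667 → 8; chars 78.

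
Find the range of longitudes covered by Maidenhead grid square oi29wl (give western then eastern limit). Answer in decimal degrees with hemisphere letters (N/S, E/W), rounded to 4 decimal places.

105.8333° E, 105.9167° E

Field O=14, I=8: +14·20° lon, +8·10° lat → SW at lon 100°, lat -10°.
Square 2, 9: +2·2° lon, +9·1° lat → SW at lon 104°, lat -1°.
Subsquare w=22, l=11: +22·0.0833333° lon, +11·0.0416667° lat → SW at lon 105.833°, lat -0.541667°.
Cell spans 0.0833333° lon × 0.0416667° lat.
west 105.8333° E, east 105.9167° E.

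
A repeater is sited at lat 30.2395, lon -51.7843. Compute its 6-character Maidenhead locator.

GM40cf

Offset from 180°W / 90°S: lon 128.2157°, lat 120.2395°.
Field (20°×10°, letters A–R): lon ⌊128.2157/20⌋ = 6 → G; lat ⌊120.2395/10⌋ = 12 → M.
Square (2°×1°, digits 0–9): lon ⌊8.2157/2⌋ = 4; lat ⌊0.2395/1⌋ = 0.
Subsquare (5′×2.5′, letters a–x): lon ⌊0.2157/0.0833333⌋ = 2 → c; lat ⌊0.2395/0.0416667⌋ = 5 → f.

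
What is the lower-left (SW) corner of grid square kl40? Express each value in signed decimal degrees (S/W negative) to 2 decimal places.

20.00, 28.00

Field K=10, L=11: +10·20° lon, +11·10° lat → SW at lon 20°, lat 20°.
Square 4, 0: +4·2° lon, +0·1° lat → SW at lon 28°, lat 20°.
latitude 20.00, longitude 28.00.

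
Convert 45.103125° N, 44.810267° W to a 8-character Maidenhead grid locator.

Add 180° to longitude and 90° to latitude: 135.18973, 135.10313.
Field: lon ⌊135.18973/20⌋ = 6 → G; lat ⌊135.10313/10⌋ = 13 → N.
Square: lon ⌊15.18973/2⌋ = 7; lat ⌊5.10313/1⌋ = 5.
Subsquare: lon ⌊1.18973/0.0833333⌋ = 14 → o; lat ⌊0.10313/0.0416667⌋ = 2 → c.
Extended square: lon ⌊0.02307/0.00833333⌋ = 2; lat ⌊0.01979/0.00416667⌋ = 4.

GN75oc24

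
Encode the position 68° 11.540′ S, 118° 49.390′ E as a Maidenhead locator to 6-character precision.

OC91jt

Offset from 180°W / 90°S: lon 298.8232°, lat 21.8077°.
Field: lon ⌊298.8232/20⌋ = 14 → O; lat ⌊21.8077/10⌋ = 2 → C.
Square: lon ⌊18.8232/2⌋ = 9; lat ⌊1.8077/1⌋ = 1.
Subsquare: lon ⌊0.8232/0.0833333⌋ = 9 → j; lat ⌊0.8077/0.0416667⌋ = 19 → t.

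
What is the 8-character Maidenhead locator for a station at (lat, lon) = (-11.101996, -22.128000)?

Offset from 180°W / 90°S: lon 157.87200°, lat 78.89800°.
Field: 157.87200/20 → 7 → H, 78.89800/10 → 7 → H; chars HH.
Square: 17.87200/2 → 8, 8.89800/1 → 8; chars 88.
Subsquare: 1.87200/0.0833333 → 22 → w, 0.89800/0.0416667 → 21 → v; chars wv.
Extended square: 0.03867/0.00833333 → 4, 0.02300/0.00416667 → 5; chars 45.

HH88wv45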